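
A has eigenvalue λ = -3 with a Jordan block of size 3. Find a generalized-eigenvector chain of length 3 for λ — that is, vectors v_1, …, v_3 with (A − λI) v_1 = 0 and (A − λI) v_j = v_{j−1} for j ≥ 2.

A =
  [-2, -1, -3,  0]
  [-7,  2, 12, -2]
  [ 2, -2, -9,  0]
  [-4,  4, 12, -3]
A Jordan chain for λ = -3 of length 3:
v_1 = (2, -10, 4, -8)ᵀ
v_2 = (1, -7, 2, -4)ᵀ
v_3 = (1, 0, 0, 0)ᵀ

Let N = A − (-3)·I. We want v_3 with N^3 v_3 = 0 but N^2 v_3 ≠ 0; then v_{j-1} := N · v_j for j = 3, …, 2.

Pick v_3 = (1, 0, 0, 0)ᵀ.
Then v_2 = N · v_3 = (1, -7, 2, -4)ᵀ.
Then v_1 = N · v_2 = (2, -10, 4, -8)ᵀ.

Sanity check: (A − (-3)·I) v_1 = (0, 0, 0, 0)ᵀ = 0. ✓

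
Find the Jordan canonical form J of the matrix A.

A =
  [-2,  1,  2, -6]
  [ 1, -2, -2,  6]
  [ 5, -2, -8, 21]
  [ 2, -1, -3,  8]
J_2(-1) ⊕ J_2(-1)

The characteristic polynomial is
  det(x·I − A) = x^4 + 4*x^3 + 6*x^2 + 4*x + 1 = (x + 1)^4

Eigenvalues and multiplicities (the geometric multiplicity of λ is n − rank(A − λI), which equals the number of Jordan blocks for λ):
  λ = -1: algebraic multiplicity = 4, geometric multiplicity = 2

Determining the block sizes for each eigenvalue:
  λ = -1: with am = 4 and gm = 2, the partition is not yet determined (e.g. several partitions of 4 into 2 parts exist). Let N = A − (-1)·I. Computing rank(N^1) = 2, rank(N^2) = 0; the number of blocks of size ≥ j is rank(N^{j−1}) − rank(N^j), giving [2, 2]. So we have 2 block(s) of size 2 → block sizes [2, 2]

Assembling the blocks gives a Jordan form
J =
  [-1,  1,  0,  0]
  [ 0, -1,  0,  0]
  [ 0,  0, -1,  1]
  [ 0,  0,  0, -1]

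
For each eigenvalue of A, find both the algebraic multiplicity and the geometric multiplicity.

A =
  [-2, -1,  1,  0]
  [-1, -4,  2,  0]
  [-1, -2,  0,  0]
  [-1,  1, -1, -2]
λ = -2: alg = 4, geom = 2

Step 1 — factor the characteristic polynomial to read off the algebraic multiplicities:
  χ_A(x) = (x + 2)^4

Step 2 — compute geometric multiplicities via the rank-nullity identity g(λ) = n − rank(A − λI):
  rank(A − (-2)·I) = 2, so dim ker(A − (-2)·I) = n − 2 = 2

Summary:
  λ = -2: algebraic multiplicity = 4, geometric multiplicity = 2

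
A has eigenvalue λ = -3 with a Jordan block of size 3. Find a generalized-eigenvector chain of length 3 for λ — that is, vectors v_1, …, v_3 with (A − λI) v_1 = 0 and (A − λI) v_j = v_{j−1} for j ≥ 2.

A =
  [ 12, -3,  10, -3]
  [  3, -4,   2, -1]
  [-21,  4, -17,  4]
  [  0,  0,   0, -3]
A Jordan chain for λ = -3 of length 3:
v_1 = (6, 0, -9, 0)ᵀ
v_2 = (15, 3, -21, 0)ᵀ
v_3 = (1, 0, 0, 0)ᵀ

Let N = A − (-3)·I. We want v_3 with N^3 v_3 = 0 but N^2 v_3 ≠ 0; then v_{j-1} := N · v_j for j = 3, …, 2.

Pick v_3 = (1, 0, 0, 0)ᵀ.
Then v_2 = N · v_3 = (15, 3, -21, 0)ᵀ.
Then v_1 = N · v_2 = (6, 0, -9, 0)ᵀ.

Sanity check: (A − (-3)·I) v_1 = (0, 0, 0, 0)ᵀ = 0. ✓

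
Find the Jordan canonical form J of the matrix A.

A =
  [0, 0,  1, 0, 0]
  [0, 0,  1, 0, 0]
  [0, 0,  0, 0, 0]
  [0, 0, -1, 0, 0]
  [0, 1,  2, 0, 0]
J_3(0) ⊕ J_1(0) ⊕ J_1(0)

The characteristic polynomial is
  det(x·I − A) = x^5

Eigenvalues and multiplicities (the geometric multiplicity of λ is n − rank(A − λI), which equals the number of Jordan blocks for λ):
  λ = 0: algebraic multiplicity = 5, geometric multiplicity = 3

Determining the block sizes for each eigenvalue:
  λ = 0: with am = 5 and gm = 3, the partition is not yet determined (e.g. several partitions of 5 into 3 parts exist). Let N = A − (0)·I. Computing rank(N^1) = 2, rank(N^2) = 1, rank(N^3) = 0; the number of blocks of size ≥ j is rank(N^{j−1}) − rank(N^j), giving [3, 1, 1]. So we have 1 block(s) of size 3, 2 block(s) of size 1 → block sizes [3, 1, 1]

Assembling the blocks gives a Jordan form
J =
  [0, 1, 0, 0, 0]
  [0, 0, 1, 0, 0]
  [0, 0, 0, 0, 0]
  [0, 0, 0, 0, 0]
  [0, 0, 0, 0, 0]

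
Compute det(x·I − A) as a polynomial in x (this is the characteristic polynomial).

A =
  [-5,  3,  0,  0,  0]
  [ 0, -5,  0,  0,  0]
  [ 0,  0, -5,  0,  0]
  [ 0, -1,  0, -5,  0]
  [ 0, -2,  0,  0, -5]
x^5 + 25*x^4 + 250*x^3 + 1250*x^2 + 3125*x + 3125

Expanding det(x·I − A) (e.g. by cofactor expansion or by noting that A is similar to its Jordan form J, which has the same characteristic polynomial as A) gives
  χ_A(x) = x^5 + 25*x^4 + 250*x^3 + 1250*x^2 + 3125*x + 3125
which factors as (x + 5)^5. The eigenvalues (with algebraic multiplicities) are λ = -5 with multiplicity 5.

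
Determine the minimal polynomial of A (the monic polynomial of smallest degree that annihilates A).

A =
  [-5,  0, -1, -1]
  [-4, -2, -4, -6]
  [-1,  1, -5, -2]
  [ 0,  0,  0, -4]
x^3 + 12*x^2 + 48*x + 64

The characteristic polynomial is χ_A(x) = (x + 4)^4, so the eigenvalues are known. The minimal polynomial is
  m_A(x) = Π_λ (x − λ)^{k_λ}
where k_λ is the size of the *largest* Jordan block for λ (equivalently, the smallest k with (A − λI)^k v = 0 for every generalised eigenvector v of λ).

  λ = -4: largest Jordan block has size 3, contributing (x + 4)^3

So m_A(x) = (x + 4)^3 = x^3 + 12*x^2 + 48*x + 64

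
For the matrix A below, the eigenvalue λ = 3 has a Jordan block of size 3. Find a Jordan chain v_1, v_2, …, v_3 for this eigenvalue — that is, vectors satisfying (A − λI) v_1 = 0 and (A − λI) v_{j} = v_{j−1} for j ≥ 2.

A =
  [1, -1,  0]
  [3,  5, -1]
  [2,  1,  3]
A Jordan chain for λ = 3 of length 3:
v_1 = (1, -2, -1)ᵀ
v_2 = (-2, 3, 2)ᵀ
v_3 = (1, 0, 0)ᵀ

Let N = A − (3)·I. We want v_3 with N^3 v_3 = 0 but N^2 v_3 ≠ 0; then v_{j-1} := N · v_j for j = 3, …, 2.

Pick v_3 = (1, 0, 0)ᵀ.
Then v_2 = N · v_3 = (-2, 3, 2)ᵀ.
Then v_1 = N · v_2 = (1, -2, -1)ᵀ.

Sanity check: (A − (3)·I) v_1 = (0, 0, 0)ᵀ = 0. ✓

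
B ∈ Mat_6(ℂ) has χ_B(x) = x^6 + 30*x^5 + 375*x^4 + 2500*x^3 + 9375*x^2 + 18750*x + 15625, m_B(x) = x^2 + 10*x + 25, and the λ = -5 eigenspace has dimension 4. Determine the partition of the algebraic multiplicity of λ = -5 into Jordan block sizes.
Block sizes for λ = -5: [2, 2, 1, 1]

Step 1 — from the characteristic polynomial, algebraic multiplicity of λ = -5 is 6. From dim ker(B − (-5)·I) = 4, there are exactly 4 Jordan blocks for λ = -5.
Step 2 — from the minimal polynomial, the factor (x + 5)^2 tells us the largest block for λ = -5 has size 2.
Step 3 — with total size 6, 4 blocks, and largest block 2, the block sizes (in nonincreasing order) are [2, 2, 1, 1].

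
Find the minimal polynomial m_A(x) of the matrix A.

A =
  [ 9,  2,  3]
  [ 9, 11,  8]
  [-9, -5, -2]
x^3 - 18*x^2 + 108*x - 216

The characteristic polynomial is χ_A(x) = (x - 6)^3, so the eigenvalues are known. The minimal polynomial is
  m_A(x) = Π_λ (x − λ)^{k_λ}
where k_λ is the size of the *largest* Jordan block for λ (equivalently, the smallest k with (A − λI)^k v = 0 for every generalised eigenvector v of λ).

  λ = 6: largest Jordan block has size 3, contributing (x − 6)^3

So m_A(x) = (x - 6)^3 = x^3 - 18*x^2 + 108*x - 216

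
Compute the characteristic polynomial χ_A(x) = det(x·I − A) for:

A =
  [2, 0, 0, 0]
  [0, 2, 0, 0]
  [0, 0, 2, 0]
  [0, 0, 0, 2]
x^4 - 8*x^3 + 24*x^2 - 32*x + 16

Expanding det(x·I − A) (e.g. by cofactor expansion or by noting that A is similar to its Jordan form J, which has the same characteristic polynomial as A) gives
  χ_A(x) = x^4 - 8*x^3 + 24*x^2 - 32*x + 16
which factors as (x - 2)^4. The eigenvalues (with algebraic multiplicities) are λ = 2 with multiplicity 4.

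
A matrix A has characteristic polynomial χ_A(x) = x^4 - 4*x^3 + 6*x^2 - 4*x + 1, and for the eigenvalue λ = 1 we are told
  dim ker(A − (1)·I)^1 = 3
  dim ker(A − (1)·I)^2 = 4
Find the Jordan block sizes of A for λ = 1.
Block sizes for λ = 1: [2, 1, 1]

From the dimensions of kernels of powers, the number of Jordan blocks of size at least j is d_j − d_{j−1} where d_j = dim ker(N^j) (with d_0 = 0). Computing the differences gives [3, 1].
The number of blocks of size exactly k is (#blocks of size ≥ k) − (#blocks of size ≥ k + 1), so the partition is: 2 block(s) of size 1, 1 block(s) of size 2.
In nonincreasing order the block sizes are [2, 1, 1].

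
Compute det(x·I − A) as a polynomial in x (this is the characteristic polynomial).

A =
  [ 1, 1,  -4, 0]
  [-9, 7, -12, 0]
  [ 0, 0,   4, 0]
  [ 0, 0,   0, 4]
x^4 - 16*x^3 + 96*x^2 - 256*x + 256

Expanding det(x·I − A) (e.g. by cofactor expansion or by noting that A is similar to its Jordan form J, which has the same characteristic polynomial as A) gives
  χ_A(x) = x^4 - 16*x^3 + 96*x^2 - 256*x + 256
which factors as (x - 4)^4. The eigenvalues (with algebraic multiplicities) are λ = 4 with multiplicity 4.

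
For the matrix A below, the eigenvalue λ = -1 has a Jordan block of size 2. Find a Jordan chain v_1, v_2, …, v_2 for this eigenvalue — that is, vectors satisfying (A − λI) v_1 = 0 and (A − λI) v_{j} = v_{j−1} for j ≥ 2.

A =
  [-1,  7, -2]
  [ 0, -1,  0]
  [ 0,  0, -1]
A Jordan chain for λ = -1 of length 2:
v_1 = (7, 0, 0)ᵀ
v_2 = (0, 1, 0)ᵀ

Let N = A − (-1)·I. We want v_2 with N^2 v_2 = 0 but N^1 v_2 ≠ 0; then v_{j-1} := N · v_j for j = 2, …, 2.

Pick v_2 = (0, 1, 0)ᵀ.
Then v_1 = N · v_2 = (7, 0, 0)ᵀ.

Sanity check: (A − (-1)·I) v_1 = (0, 0, 0)ᵀ = 0. ✓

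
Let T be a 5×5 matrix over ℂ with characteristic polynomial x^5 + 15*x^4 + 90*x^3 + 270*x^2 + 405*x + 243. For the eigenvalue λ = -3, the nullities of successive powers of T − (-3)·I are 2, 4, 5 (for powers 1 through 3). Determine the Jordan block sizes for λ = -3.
Block sizes for λ = -3: [3, 2]

From the dimensions of kernels of powers, the number of Jordan blocks of size at least j is d_j − d_{j−1} where d_j = dim ker(N^j) (with d_0 = 0). Computing the differences gives [2, 2, 1].
The number of blocks of size exactly k is (#blocks of size ≥ k) − (#blocks of size ≥ k + 1), so the partition is: 1 block(s) of size 2, 1 block(s) of size 3.
In nonincreasing order the block sizes are [3, 2].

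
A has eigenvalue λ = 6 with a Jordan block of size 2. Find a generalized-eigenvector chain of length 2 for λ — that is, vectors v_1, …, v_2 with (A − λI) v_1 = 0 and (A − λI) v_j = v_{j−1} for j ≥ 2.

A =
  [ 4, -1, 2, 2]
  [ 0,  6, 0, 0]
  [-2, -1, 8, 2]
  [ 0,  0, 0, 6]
A Jordan chain for λ = 6 of length 2:
v_1 = (-2, 0, -2, 0)ᵀ
v_2 = (1, 0, 0, 0)ᵀ

Let N = A − (6)·I. We want v_2 with N^2 v_2 = 0 but N^1 v_2 ≠ 0; then v_{j-1} := N · v_j for j = 2, …, 2.

Pick v_2 = (1, 0, 0, 0)ᵀ.
Then v_1 = N · v_2 = (-2, 0, -2, 0)ᵀ.

Sanity check: (A − (6)·I) v_1 = (0, 0, 0, 0)ᵀ = 0. ✓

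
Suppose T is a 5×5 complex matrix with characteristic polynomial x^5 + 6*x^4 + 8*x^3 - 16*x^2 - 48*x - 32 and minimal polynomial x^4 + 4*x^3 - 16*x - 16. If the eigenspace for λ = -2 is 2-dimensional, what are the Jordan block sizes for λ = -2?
Block sizes for λ = -2: [3, 1]

Step 1 — from the characteristic polynomial, algebraic multiplicity of λ = -2 is 4. From dim ker(T − (-2)·I) = 2, there are exactly 2 Jordan blocks for λ = -2.
Step 2 — from the minimal polynomial, the factor (x + 2)^3 tells us the largest block for λ = -2 has size 3.
Step 3 — with total size 4, 2 blocks, and largest block 3, the block sizes (in nonincreasing order) are [3, 1].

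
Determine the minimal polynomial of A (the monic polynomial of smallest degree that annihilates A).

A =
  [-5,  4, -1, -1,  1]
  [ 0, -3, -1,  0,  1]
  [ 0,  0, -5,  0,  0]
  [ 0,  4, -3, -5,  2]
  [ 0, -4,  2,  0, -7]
x^3 + 15*x^2 + 75*x + 125

The characteristic polynomial is χ_A(x) = (x + 5)^5, so the eigenvalues are known. The minimal polynomial is
  m_A(x) = Π_λ (x − λ)^{k_λ}
where k_λ is the size of the *largest* Jordan block for λ (equivalently, the smallest k with (A − λI)^k v = 0 for every generalised eigenvector v of λ).

  λ = -5: largest Jordan block has size 3, contributing (x + 5)^3

So m_A(x) = (x + 5)^3 = x^3 + 15*x^2 + 75*x + 125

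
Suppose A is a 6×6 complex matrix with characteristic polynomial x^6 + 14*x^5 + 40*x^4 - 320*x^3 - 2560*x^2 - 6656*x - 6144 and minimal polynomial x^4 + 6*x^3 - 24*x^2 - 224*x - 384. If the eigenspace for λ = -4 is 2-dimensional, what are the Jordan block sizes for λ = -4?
Block sizes for λ = -4: [3, 2]

Step 1 — from the characteristic polynomial, algebraic multiplicity of λ = -4 is 5. From dim ker(A − (-4)·I) = 2, there are exactly 2 Jordan blocks for λ = -4.
Step 2 — from the minimal polynomial, the factor (x + 4)^3 tells us the largest block for λ = -4 has size 3.
Step 3 — with total size 5, 2 blocks, and largest block 3, the block sizes (in nonincreasing order) are [3, 2].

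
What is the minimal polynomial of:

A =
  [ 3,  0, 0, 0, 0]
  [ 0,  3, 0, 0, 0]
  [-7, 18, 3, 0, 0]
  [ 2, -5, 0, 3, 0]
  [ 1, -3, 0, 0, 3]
x^2 - 6*x + 9

The characteristic polynomial is χ_A(x) = (x - 3)^5, so the eigenvalues are known. The minimal polynomial is
  m_A(x) = Π_λ (x − λ)^{k_λ}
where k_λ is the size of the *largest* Jordan block for λ (equivalently, the smallest k with (A − λI)^k v = 0 for every generalised eigenvector v of λ).

  λ = 3: largest Jordan block has size 2, contributing (x − 3)^2

So m_A(x) = (x - 3)^2 = x^2 - 6*x + 9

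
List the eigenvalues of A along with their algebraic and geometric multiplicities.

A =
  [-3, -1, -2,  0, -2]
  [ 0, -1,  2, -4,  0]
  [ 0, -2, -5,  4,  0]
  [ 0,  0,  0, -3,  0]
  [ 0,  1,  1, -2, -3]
λ = -3: alg = 5, geom = 3

Step 1 — factor the characteristic polynomial to read off the algebraic multiplicities:
  χ_A(x) = (x + 3)^5

Step 2 — compute geometric multiplicities via the rank-nullity identity g(λ) = n − rank(A − λI):
  rank(A − (-3)·I) = 2, so dim ker(A − (-3)·I) = n − 2 = 3

Summary:
  λ = -3: algebraic multiplicity = 5, geometric multiplicity = 3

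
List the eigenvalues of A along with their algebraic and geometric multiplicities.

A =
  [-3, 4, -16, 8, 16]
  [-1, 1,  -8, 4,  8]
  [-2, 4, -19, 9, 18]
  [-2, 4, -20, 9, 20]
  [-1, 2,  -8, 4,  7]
λ = -1: alg = 5, geom = 3

Step 1 — factor the characteristic polynomial to read off the algebraic multiplicities:
  χ_A(x) = (x + 1)^5

Step 2 — compute geometric multiplicities via the rank-nullity identity g(λ) = n − rank(A − λI):
  rank(A − (-1)·I) = 2, so dim ker(A − (-1)·I) = n − 2 = 3

Summary:
  λ = -1: algebraic multiplicity = 5, geometric multiplicity = 3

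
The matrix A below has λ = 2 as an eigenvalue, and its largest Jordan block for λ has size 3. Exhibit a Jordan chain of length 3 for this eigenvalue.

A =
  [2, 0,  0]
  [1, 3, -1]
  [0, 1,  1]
A Jordan chain for λ = 2 of length 3:
v_1 = (0, 1, 1)ᵀ
v_2 = (0, 1, 0)ᵀ
v_3 = (1, 0, 0)ᵀ

Let N = A − (2)·I. We want v_3 with N^3 v_3 = 0 but N^2 v_3 ≠ 0; then v_{j-1} := N · v_j for j = 3, …, 2.

Pick v_3 = (1, 0, 0)ᵀ.
Then v_2 = N · v_3 = (0, 1, 0)ᵀ.
Then v_1 = N · v_2 = (0, 1, 1)ᵀ.

Sanity check: (A − (2)·I) v_1 = (0, 0, 0)ᵀ = 0. ✓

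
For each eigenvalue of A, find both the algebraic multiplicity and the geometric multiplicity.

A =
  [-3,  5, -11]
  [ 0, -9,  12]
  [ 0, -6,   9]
λ = -3: alg = 2, geom = 1; λ = 3: alg = 1, geom = 1

Step 1 — factor the characteristic polynomial to read off the algebraic multiplicities:
  χ_A(x) = (x - 3)*(x + 3)^2

Step 2 — compute geometric multiplicities via the rank-nullity identity g(λ) = n − rank(A − λI):
  rank(A − (-3)·I) = 2, so dim ker(A − (-3)·I) = n − 2 = 1
  rank(A − (3)·I) = 2, so dim ker(A − (3)·I) = n − 2 = 1

Summary:
  λ = -3: algebraic multiplicity = 2, geometric multiplicity = 1
  λ = 3: algebraic multiplicity = 1, geometric multiplicity = 1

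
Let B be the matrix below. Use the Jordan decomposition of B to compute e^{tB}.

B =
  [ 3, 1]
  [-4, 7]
e^{tB} =
  [-2*t*exp(5*t) + exp(5*t), t*exp(5*t)]
  [-4*t*exp(5*t), 2*t*exp(5*t) + exp(5*t)]

Strategy: write B = P · J · P⁻¹ where J is a Jordan canonical form, so e^{tB} = P · e^{tJ} · P⁻¹, and e^{tJ} can be computed block-by-block.

B has Jordan form
J =
  [5, 1]
  [0, 5]
(up to reordering of blocks).

Per-block formulas:
  For a 2×2 Jordan block J_2(5): exp(t · J_2(5)) = e^(5t)·(I + t·N), where N is the 2×2 nilpotent shift.

After assembling e^{tJ} and conjugating by P, we get:

e^{tB} =
  [-2*t*exp(5*t) + exp(5*t), t*exp(5*t)]
  [-4*t*exp(5*t), 2*t*exp(5*t) + exp(5*t)]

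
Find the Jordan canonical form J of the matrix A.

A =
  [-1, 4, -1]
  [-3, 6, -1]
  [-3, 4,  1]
J_2(2) ⊕ J_1(2)

The characteristic polynomial is
  det(x·I − A) = x^3 - 6*x^2 + 12*x - 8 = (x - 2)^3

Eigenvalues and multiplicities (the geometric multiplicity of λ is n − rank(A − λI), which equals the number of Jordan blocks for λ):
  λ = 2: algebraic multiplicity = 3, geometric multiplicity = 2

Determining the block sizes for each eigenvalue:
  λ = 2: 2 blocks summing to 3 forces exactly one block of size 2 and the rest size 1 → block sizes [2, 1]

Assembling the blocks gives a Jordan form
J =
  [2, 1, 0]
  [0, 2, 0]
  [0, 0, 2]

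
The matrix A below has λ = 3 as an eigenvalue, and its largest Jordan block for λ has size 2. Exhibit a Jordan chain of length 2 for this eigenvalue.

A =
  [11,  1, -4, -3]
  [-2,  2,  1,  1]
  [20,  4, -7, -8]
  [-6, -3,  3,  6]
A Jordan chain for λ = 3 of length 2:
v_1 = (8, -2, 20, -6)ᵀ
v_2 = (1, 0, 0, 0)ᵀ

Let N = A − (3)·I. We want v_2 with N^2 v_2 = 0 but N^1 v_2 ≠ 0; then v_{j-1} := N · v_j for j = 2, …, 2.

Pick v_2 = (1, 0, 0, 0)ᵀ.
Then v_1 = N · v_2 = (8, -2, 20, -6)ᵀ.

Sanity check: (A − (3)·I) v_1 = (0, 0, 0, 0)ᵀ = 0. ✓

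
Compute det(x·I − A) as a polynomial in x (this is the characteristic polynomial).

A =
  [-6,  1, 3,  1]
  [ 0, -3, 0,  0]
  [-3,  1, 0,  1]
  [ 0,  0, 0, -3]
x^4 + 12*x^3 + 54*x^2 + 108*x + 81

Expanding det(x·I − A) (e.g. by cofactor expansion or by noting that A is similar to its Jordan form J, which has the same characteristic polynomial as A) gives
  χ_A(x) = x^4 + 12*x^3 + 54*x^2 + 108*x + 81
which factors as (x + 3)^4. The eigenvalues (with algebraic multiplicities) are λ = -3 with multiplicity 4.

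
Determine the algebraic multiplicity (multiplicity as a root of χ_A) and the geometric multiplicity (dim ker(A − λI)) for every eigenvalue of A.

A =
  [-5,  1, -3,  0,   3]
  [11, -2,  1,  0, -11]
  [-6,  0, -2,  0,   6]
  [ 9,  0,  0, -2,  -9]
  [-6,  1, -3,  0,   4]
λ = -2: alg = 4, geom = 2; λ = 1: alg = 1, geom = 1

Step 1 — factor the characteristic polynomial to read off the algebraic multiplicities:
  χ_A(x) = (x - 1)*(x + 2)^4

Step 2 — compute geometric multiplicities via the rank-nullity identity g(λ) = n − rank(A − λI):
  rank(A − (-2)·I) = 3, so dim ker(A − (-2)·I) = n − 3 = 2
  rank(A − (1)·I) = 4, so dim ker(A − (1)·I) = n − 4 = 1

Summary:
  λ = -2: algebraic multiplicity = 4, geometric multiplicity = 2
  λ = 1: algebraic multiplicity = 1, geometric multiplicity = 1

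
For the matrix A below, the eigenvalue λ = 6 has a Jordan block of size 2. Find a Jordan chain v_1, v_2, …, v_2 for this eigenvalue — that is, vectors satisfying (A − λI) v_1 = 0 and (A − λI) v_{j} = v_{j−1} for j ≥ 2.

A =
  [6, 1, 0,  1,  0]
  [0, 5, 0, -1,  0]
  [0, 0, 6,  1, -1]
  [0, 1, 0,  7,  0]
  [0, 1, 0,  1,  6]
A Jordan chain for λ = 6 of length 2:
v_1 = (1, -1, 0, 1, 1)ᵀ
v_2 = (0, 1, 0, 0, 0)ᵀ

Let N = A − (6)·I. We want v_2 with N^2 v_2 = 0 but N^1 v_2 ≠ 0; then v_{j-1} := N · v_j for j = 2, …, 2.

Pick v_2 = (0, 1, 0, 0, 0)ᵀ.
Then v_1 = N · v_2 = (1, -1, 0, 1, 1)ᵀ.

Sanity check: (A − (6)·I) v_1 = (0, 0, 0, 0, 0)ᵀ = 0. ✓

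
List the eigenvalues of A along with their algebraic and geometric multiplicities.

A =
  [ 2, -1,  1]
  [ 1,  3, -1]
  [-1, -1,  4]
λ = 3: alg = 3, geom = 1

Step 1 — factor the characteristic polynomial to read off the algebraic multiplicities:
  χ_A(x) = (x - 3)^3

Step 2 — compute geometric multiplicities via the rank-nullity identity g(λ) = n − rank(A − λI):
  rank(A − (3)·I) = 2, so dim ker(A − (3)·I) = n − 2 = 1

Summary:
  λ = 3: algebraic multiplicity = 3, geometric multiplicity = 1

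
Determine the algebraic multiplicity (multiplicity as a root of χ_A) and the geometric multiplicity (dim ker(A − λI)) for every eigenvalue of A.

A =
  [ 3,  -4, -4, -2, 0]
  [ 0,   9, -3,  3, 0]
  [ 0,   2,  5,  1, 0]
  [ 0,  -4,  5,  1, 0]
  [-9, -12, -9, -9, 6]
λ = 3: alg = 2, geom = 2; λ = 6: alg = 3, geom = 2

Step 1 — factor the characteristic polynomial to read off the algebraic multiplicities:
  χ_A(x) = (x - 6)^3*(x - 3)^2

Step 2 — compute geometric multiplicities via the rank-nullity identity g(λ) = n − rank(A − λI):
  rank(A − (3)·I) = 3, so dim ker(A − (3)·I) = n − 3 = 2
  rank(A − (6)·I) = 3, so dim ker(A − (6)·I) = n − 3 = 2

Summary:
  λ = 3: algebraic multiplicity = 2, geometric multiplicity = 2
  λ = 6: algebraic multiplicity = 3, geometric multiplicity = 2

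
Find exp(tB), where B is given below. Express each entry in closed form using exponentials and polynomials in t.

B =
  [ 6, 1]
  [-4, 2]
e^{tB} =
  [2*t*exp(4*t) + exp(4*t), t*exp(4*t)]
  [-4*t*exp(4*t), -2*t*exp(4*t) + exp(4*t)]

Strategy: write B = P · J · P⁻¹ where J is a Jordan canonical form, so e^{tB} = P · e^{tJ} · P⁻¹, and e^{tJ} can be computed block-by-block.

B has Jordan form
J =
  [4, 1]
  [0, 4]
(up to reordering of blocks).

Per-block formulas:
  For a 2×2 Jordan block J_2(4): exp(t · J_2(4)) = e^(4t)·(I + t·N), where N is the 2×2 nilpotent shift.

After assembling e^{tJ} and conjugating by P, we get:

e^{tB} =
  [2*t*exp(4*t) + exp(4*t), t*exp(4*t)]
  [-4*t*exp(4*t), -2*t*exp(4*t) + exp(4*t)]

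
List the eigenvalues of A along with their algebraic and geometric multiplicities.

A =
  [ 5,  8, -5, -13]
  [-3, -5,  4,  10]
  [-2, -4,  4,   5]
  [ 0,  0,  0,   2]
λ = 1: alg = 2, geom = 1; λ = 2: alg = 2, geom = 1

Step 1 — factor the characteristic polynomial to read off the algebraic multiplicities:
  χ_A(x) = (x - 2)^2*(x - 1)^2

Step 2 — compute geometric multiplicities via the rank-nullity identity g(λ) = n − rank(A − λI):
  rank(A − (1)·I) = 3, so dim ker(A − (1)·I) = n − 3 = 1
  rank(A − (2)·I) = 3, so dim ker(A − (2)·I) = n − 3 = 1

Summary:
  λ = 1: algebraic multiplicity = 2, geometric multiplicity = 1
  λ = 2: algebraic multiplicity = 2, geometric multiplicity = 1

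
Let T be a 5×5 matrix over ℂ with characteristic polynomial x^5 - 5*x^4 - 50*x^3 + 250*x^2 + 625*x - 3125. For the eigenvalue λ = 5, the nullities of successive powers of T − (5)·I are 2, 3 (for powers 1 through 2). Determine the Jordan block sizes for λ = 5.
Block sizes for λ = 5: [2, 1]

From the dimensions of kernels of powers, the number of Jordan blocks of size at least j is d_j − d_{j−1} where d_j = dim ker(N^j) (with d_0 = 0). Computing the differences gives [2, 1].
The number of blocks of size exactly k is (#blocks of size ≥ k) − (#blocks of size ≥ k + 1), so the partition is: 1 block(s) of size 1, 1 block(s) of size 2.
In nonincreasing order the block sizes are [2, 1].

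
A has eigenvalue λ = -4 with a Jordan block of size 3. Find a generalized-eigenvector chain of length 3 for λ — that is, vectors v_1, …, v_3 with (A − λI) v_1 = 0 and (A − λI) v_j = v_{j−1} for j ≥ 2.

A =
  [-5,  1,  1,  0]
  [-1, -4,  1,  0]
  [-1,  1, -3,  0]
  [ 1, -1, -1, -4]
A Jordan chain for λ = -4 of length 3:
v_1 = (-1, 0, -1, 1)ᵀ
v_2 = (-1, -1, -1, 1)ᵀ
v_3 = (1, 0, 0, 0)ᵀ

Let N = A − (-4)·I. We want v_3 with N^3 v_3 = 0 but N^2 v_3 ≠ 0; then v_{j-1} := N · v_j for j = 3, …, 2.

Pick v_3 = (1, 0, 0, 0)ᵀ.
Then v_2 = N · v_3 = (-1, -1, -1, 1)ᵀ.
Then v_1 = N · v_2 = (-1, 0, -1, 1)ᵀ.

Sanity check: (A − (-4)·I) v_1 = (0, 0, 0, 0)ᵀ = 0. ✓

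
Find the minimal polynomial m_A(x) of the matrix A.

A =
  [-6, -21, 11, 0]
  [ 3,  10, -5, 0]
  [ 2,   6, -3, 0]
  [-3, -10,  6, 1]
x^4 - 2*x^3 + 2*x - 1

The characteristic polynomial is χ_A(x) = (x - 1)^3*(x + 1), so the eigenvalues are known. The minimal polynomial is
  m_A(x) = Π_λ (x − λ)^{k_λ}
where k_λ is the size of the *largest* Jordan block for λ (equivalently, the smallest k with (A − λI)^k v = 0 for every generalised eigenvector v of λ).

  λ = -1: largest Jordan block has size 1, contributing (x + 1)
  λ = 1: largest Jordan block has size 3, contributing (x − 1)^3

So m_A(x) = (x - 1)^3*(x + 1) = x^4 - 2*x^3 + 2*x - 1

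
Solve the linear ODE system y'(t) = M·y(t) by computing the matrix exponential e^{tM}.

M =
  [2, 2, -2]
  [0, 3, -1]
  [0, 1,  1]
e^{tM} =
  [exp(2*t), 2*t*exp(2*t), -2*t*exp(2*t)]
  [0, t*exp(2*t) + exp(2*t), -t*exp(2*t)]
  [0, t*exp(2*t), -t*exp(2*t) + exp(2*t)]

Strategy: write M = P · J · P⁻¹ where J is a Jordan canonical form, so e^{tM} = P · e^{tJ} · P⁻¹, and e^{tJ} can be computed block-by-block.

M has Jordan form
J =
  [2, 1, 0]
  [0, 2, 0]
  [0, 0, 2]
(up to reordering of blocks).

Per-block formulas:
  For a 2×2 Jordan block J_2(2): exp(t · J_2(2)) = e^(2t)·(I + t·N), where N is the 2×2 nilpotent shift.
  For a 1×1 block at λ = 2: exp(t · [2]) = [e^(2t)].

After assembling e^{tJ} and conjugating by P, we get:

e^{tM} =
  [exp(2*t), 2*t*exp(2*t), -2*t*exp(2*t)]
  [0, t*exp(2*t) + exp(2*t), -t*exp(2*t)]
  [0, t*exp(2*t), -t*exp(2*t) + exp(2*t)]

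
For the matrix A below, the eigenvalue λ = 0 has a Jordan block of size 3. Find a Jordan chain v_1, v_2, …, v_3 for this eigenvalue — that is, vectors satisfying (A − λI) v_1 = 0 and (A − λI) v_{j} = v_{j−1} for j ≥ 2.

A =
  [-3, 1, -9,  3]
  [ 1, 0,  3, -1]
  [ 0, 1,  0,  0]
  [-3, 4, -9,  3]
A Jordan chain for λ = 0 of length 3:
v_1 = (1, 0, 1, 4)ᵀ
v_2 = (-3, 1, 0, -3)ᵀ
v_3 = (1, 0, 0, 0)ᵀ

Let N = A − (0)·I. We want v_3 with N^3 v_3 = 0 but N^2 v_3 ≠ 0; then v_{j-1} := N · v_j for j = 3, …, 2.

Pick v_3 = (1, 0, 0, 0)ᵀ.
Then v_2 = N · v_3 = (-3, 1, 0, -3)ᵀ.
Then v_1 = N · v_2 = (1, 0, 1, 4)ᵀ.

Sanity check: (A − (0)·I) v_1 = (0, 0, 0, 0)ᵀ = 0. ✓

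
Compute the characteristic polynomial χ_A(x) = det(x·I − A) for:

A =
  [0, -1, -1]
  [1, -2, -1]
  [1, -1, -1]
x^3 + 3*x^2 + 3*x + 1

Expanding det(x·I − A) (e.g. by cofactor expansion or by noting that A is similar to its Jordan form J, which has the same characteristic polynomial as A) gives
  χ_A(x) = x^3 + 3*x^2 + 3*x + 1
which factors as (x + 1)^3. The eigenvalues (with algebraic multiplicities) are λ = -1 with multiplicity 3.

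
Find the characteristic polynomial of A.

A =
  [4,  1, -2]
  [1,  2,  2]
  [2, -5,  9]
x^3 - 15*x^2 + 75*x - 125

Expanding det(x·I − A) (e.g. by cofactor expansion or by noting that A is similar to its Jordan form J, which has the same characteristic polynomial as A) gives
  χ_A(x) = x^3 - 15*x^2 + 75*x - 125
which factors as (x - 5)^3. The eigenvalues (with algebraic multiplicities) are λ = 5 with multiplicity 3.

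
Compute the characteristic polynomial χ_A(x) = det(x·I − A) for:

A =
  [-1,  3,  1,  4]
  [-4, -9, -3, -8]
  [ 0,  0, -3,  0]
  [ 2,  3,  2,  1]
x^4 + 12*x^3 + 54*x^2 + 108*x + 81

Expanding det(x·I − A) (e.g. by cofactor expansion or by noting that A is similar to its Jordan form J, which has the same characteristic polynomial as A) gives
  χ_A(x) = x^4 + 12*x^3 + 54*x^2 + 108*x + 81
which factors as (x + 3)^4. The eigenvalues (with algebraic multiplicities) are λ = -3 with multiplicity 4.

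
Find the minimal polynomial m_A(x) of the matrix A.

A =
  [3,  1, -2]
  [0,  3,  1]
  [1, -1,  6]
x^3 - 12*x^2 + 48*x - 64

The characteristic polynomial is χ_A(x) = (x - 4)^3, so the eigenvalues are known. The minimal polynomial is
  m_A(x) = Π_λ (x − λ)^{k_λ}
where k_λ is the size of the *largest* Jordan block for λ (equivalently, the smallest k with (A − λI)^k v = 0 for every generalised eigenvector v of λ).

  λ = 4: largest Jordan block has size 3, contributing (x − 4)^3

So m_A(x) = (x - 4)^3 = x^3 - 12*x^2 + 48*x - 64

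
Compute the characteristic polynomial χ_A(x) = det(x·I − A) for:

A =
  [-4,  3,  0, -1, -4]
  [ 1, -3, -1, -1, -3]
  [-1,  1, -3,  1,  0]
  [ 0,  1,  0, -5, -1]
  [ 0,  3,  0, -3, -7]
x^5 + 22*x^4 + 193*x^3 + 844*x^2 + 1840*x + 1600

Expanding det(x·I − A) (e.g. by cofactor expansion or by noting that A is similar to its Jordan form J, which has the same characteristic polynomial as A) gives
  χ_A(x) = x^5 + 22*x^4 + 193*x^3 + 844*x^2 + 1840*x + 1600
which factors as (x + 4)^3*(x + 5)^2. The eigenvalues (with algebraic multiplicities) are λ = -5 with multiplicity 2, λ = -4 with multiplicity 3.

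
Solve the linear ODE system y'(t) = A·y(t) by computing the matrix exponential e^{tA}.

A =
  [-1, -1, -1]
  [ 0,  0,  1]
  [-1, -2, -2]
e^{tA} =
  [t^2*exp(-t)/2 + exp(-t), t^2*exp(-t)/2 - t*exp(-t), -t*exp(-t)]
  [-t^2*exp(-t)/2, -t^2*exp(-t)/2 + t*exp(-t) + exp(-t), t*exp(-t)]
  [t^2*exp(-t)/2 - t*exp(-t), t^2*exp(-t)/2 - 2*t*exp(-t), -t*exp(-t) + exp(-t)]

Strategy: write A = P · J · P⁻¹ where J is a Jordan canonical form, so e^{tA} = P · e^{tJ} · P⁻¹, and e^{tJ} can be computed block-by-block.

A has Jordan form
J =
  [-1,  1,  0]
  [ 0, -1,  1]
  [ 0,  0, -1]
(up to reordering of blocks).

Per-block formulas:
  For a 3×3 Jordan block J_3(-1): exp(t · J_3(-1)) = e^(-1t)·(I + t·N + (t^2/2)·N^2), where N is the 3×3 nilpotent shift.

After assembling e^{tJ} and conjugating by P, we get:

e^{tA} =
  [t^2*exp(-t)/2 + exp(-t), t^2*exp(-t)/2 - t*exp(-t), -t*exp(-t)]
  [-t^2*exp(-t)/2, -t^2*exp(-t)/2 + t*exp(-t) + exp(-t), t*exp(-t)]
  [t^2*exp(-t)/2 - t*exp(-t), t^2*exp(-t)/2 - 2*t*exp(-t), -t*exp(-t) + exp(-t)]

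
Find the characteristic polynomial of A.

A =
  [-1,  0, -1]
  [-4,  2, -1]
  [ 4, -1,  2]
x^3 - 3*x^2 + 3*x - 1

Expanding det(x·I − A) (e.g. by cofactor expansion or by noting that A is similar to its Jordan form J, which has the same characteristic polynomial as A) gives
  χ_A(x) = x^3 - 3*x^2 + 3*x - 1
which factors as (x - 1)^3. The eigenvalues (with algebraic multiplicities) are λ = 1 with multiplicity 3.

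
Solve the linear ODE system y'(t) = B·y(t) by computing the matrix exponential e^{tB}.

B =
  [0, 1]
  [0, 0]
e^{tB} =
  [1, t]
  [0, 1]

Strategy: write B = P · J · P⁻¹ where J is a Jordan canonical form, so e^{tB} = P · e^{tJ} · P⁻¹, and e^{tJ} can be computed block-by-block.

B has Jordan form
J =
  [0, 1]
  [0, 0]
(up to reordering of blocks).

Per-block formulas:
  For a 2×2 Jordan block J_2(0): exp(t · J_2(0)) = e^(0t)·(I + t·N), where N is the 2×2 nilpotent shift.

After assembling e^{tJ} and conjugating by P, we get:

e^{tB} =
  [1, t]
  [0, 1]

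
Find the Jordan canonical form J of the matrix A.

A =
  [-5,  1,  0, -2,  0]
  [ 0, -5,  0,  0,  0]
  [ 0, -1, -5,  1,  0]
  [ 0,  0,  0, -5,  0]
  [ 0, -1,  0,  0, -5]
J_2(-5) ⊕ J_2(-5) ⊕ J_1(-5)

The characteristic polynomial is
  det(x·I − A) = x^5 + 25*x^4 + 250*x^3 + 1250*x^2 + 3125*x + 3125 = (x + 5)^5

Eigenvalues and multiplicities (the geometric multiplicity of λ is n − rank(A − λI), which equals the number of Jordan blocks for λ):
  λ = -5: algebraic multiplicity = 5, geometric multiplicity = 3

Determining the block sizes for each eigenvalue:
  λ = -5: with am = 5 and gm = 3, the partition is not yet determined (e.g. several partitions of 5 into 3 parts exist). Let N = A − (-5)·I. Computing rank(N^1) = 2, rank(N^2) = 0; the number of blocks of size ≥ j is rank(N^{j−1}) − rank(N^j), giving [3, 2]. So we have 2 block(s) of size 2, 1 block(s) of size 1 → block sizes [2, 2, 1]

Assembling the blocks gives a Jordan form
J =
  [-5,  1,  0,  0,  0]
  [ 0, -5,  0,  0,  0]
  [ 0,  0, -5,  1,  0]
  [ 0,  0,  0, -5,  0]
  [ 0,  0,  0,  0, -5]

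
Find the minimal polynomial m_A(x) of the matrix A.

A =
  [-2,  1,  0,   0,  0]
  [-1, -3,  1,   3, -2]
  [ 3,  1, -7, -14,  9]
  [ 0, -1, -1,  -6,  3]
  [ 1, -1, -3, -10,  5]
x^5 + 13*x^4 + 67*x^3 + 171*x^2 + 216*x + 108

The characteristic polynomial is χ_A(x) = (x + 2)^2*(x + 3)^3, so the eigenvalues are known. The minimal polynomial is
  m_A(x) = Π_λ (x − λ)^{k_λ}
where k_λ is the size of the *largest* Jordan block for λ (equivalently, the smallest k with (A − λI)^k v = 0 for every generalised eigenvector v of λ).

  λ = -3: largest Jordan block has size 3, contributing (x + 3)^3
  λ = -2: largest Jordan block has size 2, contributing (x + 2)^2

So m_A(x) = (x + 2)^2*(x + 3)^3 = x^5 + 13*x^4 + 67*x^3 + 171*x^2 + 216*x + 108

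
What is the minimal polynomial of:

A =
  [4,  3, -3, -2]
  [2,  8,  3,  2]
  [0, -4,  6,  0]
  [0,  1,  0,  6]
x^3 - 18*x^2 + 108*x - 216

The characteristic polynomial is χ_A(x) = (x - 6)^4, so the eigenvalues are known. The minimal polynomial is
  m_A(x) = Π_λ (x − λ)^{k_λ}
where k_λ is the size of the *largest* Jordan block for λ (equivalently, the smallest k with (A − λI)^k v = 0 for every generalised eigenvector v of λ).

  λ = 6: largest Jordan block has size 3, contributing (x − 6)^3

So m_A(x) = (x - 6)^3 = x^3 - 18*x^2 + 108*x - 216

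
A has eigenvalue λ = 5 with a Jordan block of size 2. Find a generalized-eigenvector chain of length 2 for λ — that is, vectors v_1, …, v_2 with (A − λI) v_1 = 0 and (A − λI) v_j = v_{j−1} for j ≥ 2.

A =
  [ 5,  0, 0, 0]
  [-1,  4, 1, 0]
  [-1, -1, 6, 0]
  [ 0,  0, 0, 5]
A Jordan chain for λ = 5 of length 2:
v_1 = (0, -1, -1, 0)ᵀ
v_2 = (1, 0, 0, 0)ᵀ

Let N = A − (5)·I. We want v_2 with N^2 v_2 = 0 but N^1 v_2 ≠ 0; then v_{j-1} := N · v_j for j = 2, …, 2.

Pick v_2 = (1, 0, 0, 0)ᵀ.
Then v_1 = N · v_2 = (0, -1, -1, 0)ᵀ.

Sanity check: (A − (5)·I) v_1 = (0, 0, 0, 0)ᵀ = 0. ✓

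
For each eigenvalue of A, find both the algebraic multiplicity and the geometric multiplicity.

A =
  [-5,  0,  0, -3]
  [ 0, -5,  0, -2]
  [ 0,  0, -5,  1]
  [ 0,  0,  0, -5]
λ = -5: alg = 4, geom = 3

Step 1 — factor the characteristic polynomial to read off the algebraic multiplicities:
  χ_A(x) = (x + 5)^4

Step 2 — compute geometric multiplicities via the rank-nullity identity g(λ) = n − rank(A − λI):
  rank(A − (-5)·I) = 1, so dim ker(A − (-5)·I) = n − 1 = 3

Summary:
  λ = -5: algebraic multiplicity = 4, geometric multiplicity = 3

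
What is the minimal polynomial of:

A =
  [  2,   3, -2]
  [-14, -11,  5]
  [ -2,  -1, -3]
x^3 + 12*x^2 + 48*x + 64

The characteristic polynomial is χ_A(x) = (x + 4)^3, so the eigenvalues are known. The minimal polynomial is
  m_A(x) = Π_λ (x − λ)^{k_λ}
where k_λ is the size of the *largest* Jordan block for λ (equivalently, the smallest k with (A − λI)^k v = 0 for every generalised eigenvector v of λ).

  λ = -4: largest Jordan block has size 3, contributing (x + 4)^3

So m_A(x) = (x + 4)^3 = x^3 + 12*x^2 + 48*x + 64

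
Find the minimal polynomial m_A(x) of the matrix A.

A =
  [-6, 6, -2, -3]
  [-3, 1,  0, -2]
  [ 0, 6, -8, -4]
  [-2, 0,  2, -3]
x^4 + 16*x^3 + 93*x^2 + 230*x + 200

The characteristic polynomial is χ_A(x) = (x + 2)*(x + 4)*(x + 5)^2, so the eigenvalues are known. The minimal polynomial is
  m_A(x) = Π_λ (x − λ)^{k_λ}
where k_λ is the size of the *largest* Jordan block for λ (equivalently, the smallest k with (A − λI)^k v = 0 for every generalised eigenvector v of λ).

  λ = -5: largest Jordan block has size 2, contributing (x + 5)^2
  λ = -4: largest Jordan block has size 1, contributing (x + 4)
  λ = -2: largest Jordan block has size 1, contributing (x + 2)

So m_A(x) = (x + 2)*(x + 4)*(x + 5)^2 = x^4 + 16*x^3 + 93*x^2 + 230*x + 200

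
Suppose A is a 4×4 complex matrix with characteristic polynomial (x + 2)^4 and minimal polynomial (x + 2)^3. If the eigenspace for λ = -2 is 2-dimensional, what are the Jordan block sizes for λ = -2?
Block sizes for λ = -2: [3, 1]

Step 1 — from the characteristic polynomial, algebraic multiplicity of λ = -2 is 4. From dim ker(A − (-2)·I) = 2, there are exactly 2 Jordan blocks for λ = -2.
Step 2 — from the minimal polynomial, the factor (x + 2)^3 tells us the largest block for λ = -2 has size 3.
Step 3 — with total size 4, 2 blocks, and largest block 3, the block sizes (in nonincreasing order) are [3, 1].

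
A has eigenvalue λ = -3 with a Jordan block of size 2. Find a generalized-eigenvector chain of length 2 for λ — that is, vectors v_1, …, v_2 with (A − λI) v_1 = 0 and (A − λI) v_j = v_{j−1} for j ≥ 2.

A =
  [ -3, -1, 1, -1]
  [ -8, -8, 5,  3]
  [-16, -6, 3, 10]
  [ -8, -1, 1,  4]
A Jordan chain for λ = -3 of length 2:
v_1 = (-1, -5, -6, -1)ᵀ
v_2 = (0, 1, 0, 0)ᵀ

Let N = A − (-3)·I. We want v_2 with N^2 v_2 = 0 but N^1 v_2 ≠ 0; then v_{j-1} := N · v_j for j = 2, …, 2.

Pick v_2 = (0, 1, 0, 0)ᵀ.
Then v_1 = N · v_2 = (-1, -5, -6, -1)ᵀ.

Sanity check: (A − (-3)·I) v_1 = (0, 0, 0, 0)ᵀ = 0. ✓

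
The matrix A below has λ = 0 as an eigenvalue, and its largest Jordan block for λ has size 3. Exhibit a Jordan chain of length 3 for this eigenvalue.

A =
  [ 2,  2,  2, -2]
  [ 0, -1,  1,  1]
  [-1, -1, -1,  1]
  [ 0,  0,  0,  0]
A Jordan chain for λ = 0 of length 3:
v_1 = (2, -1, -1, 0)ᵀ
v_2 = (2, 0, -1, 0)ᵀ
v_3 = (1, 0, 0, 0)ᵀ

Let N = A − (0)·I. We want v_3 with N^3 v_3 = 0 but N^2 v_3 ≠ 0; then v_{j-1} := N · v_j for j = 3, …, 2.

Pick v_3 = (1, 0, 0, 0)ᵀ.
Then v_2 = N · v_3 = (2, 0, -1, 0)ᵀ.
Then v_1 = N · v_2 = (2, -1, -1, 0)ᵀ.

Sanity check: (A − (0)·I) v_1 = (0, 0, 0, 0)ᵀ = 0. ✓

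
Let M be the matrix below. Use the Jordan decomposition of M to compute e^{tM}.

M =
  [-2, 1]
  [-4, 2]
e^{tM} =
  [1 - 2*t, t]
  [-4*t, 2*t + 1]

Strategy: write M = P · J · P⁻¹ where J is a Jordan canonical form, so e^{tM} = P · e^{tJ} · P⁻¹, and e^{tJ} can be computed block-by-block.

M has Jordan form
J =
  [0, 1]
  [0, 0]
(up to reordering of blocks).

Per-block formulas:
  For a 2×2 Jordan block J_2(0): exp(t · J_2(0)) = e^(0t)·(I + t·N), where N is the 2×2 nilpotent shift.

After assembling e^{tJ} and conjugating by P, we get:

e^{tM} =
  [1 - 2*t, t]
  [-4*t, 2*t + 1]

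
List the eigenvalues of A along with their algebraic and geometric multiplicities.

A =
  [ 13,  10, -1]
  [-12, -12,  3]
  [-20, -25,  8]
λ = 3: alg = 3, geom = 1

Step 1 — factor the characteristic polynomial to read off the algebraic multiplicities:
  χ_A(x) = (x - 3)^3

Step 2 — compute geometric multiplicities via the rank-nullity identity g(λ) = n − rank(A − λI):
  rank(A − (3)·I) = 2, so dim ker(A − (3)·I) = n − 2 = 1

Summary:
  λ = 3: algebraic multiplicity = 3, geometric multiplicity = 1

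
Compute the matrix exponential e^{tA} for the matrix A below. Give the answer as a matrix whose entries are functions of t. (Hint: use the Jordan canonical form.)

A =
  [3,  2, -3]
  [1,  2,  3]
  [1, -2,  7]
e^{tA} =
  [-t*exp(4*t) + exp(4*t), 2*t*exp(4*t), -3*t*exp(4*t)]
  [t*exp(4*t), -2*t*exp(4*t) + exp(4*t), 3*t*exp(4*t)]
  [t*exp(4*t), -2*t*exp(4*t), 3*t*exp(4*t) + exp(4*t)]

Strategy: write A = P · J · P⁻¹ where J is a Jordan canonical form, so e^{tA} = P · e^{tJ} · P⁻¹, and e^{tJ} can be computed block-by-block.

A has Jordan form
J =
  [4, 1, 0]
  [0, 4, 0]
  [0, 0, 4]
(up to reordering of blocks).

Per-block formulas:
  For a 1×1 block at λ = 4: exp(t · [4]) = [e^(4t)].
  For a 2×2 Jordan block J_2(4): exp(t · J_2(4)) = e^(4t)·(I + t·N), where N is the 2×2 nilpotent shift.

After assembling e^{tJ} and conjugating by P, we get:

e^{tA} =
  [-t*exp(4*t) + exp(4*t), 2*t*exp(4*t), -3*t*exp(4*t)]
  [t*exp(4*t), -2*t*exp(4*t) + exp(4*t), 3*t*exp(4*t)]
  [t*exp(4*t), -2*t*exp(4*t), 3*t*exp(4*t) + exp(4*t)]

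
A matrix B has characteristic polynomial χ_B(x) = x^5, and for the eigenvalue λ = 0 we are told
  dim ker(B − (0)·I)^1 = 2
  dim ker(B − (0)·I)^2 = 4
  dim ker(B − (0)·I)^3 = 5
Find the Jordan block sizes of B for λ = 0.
Block sizes for λ = 0: [3, 2]

From the dimensions of kernels of powers, the number of Jordan blocks of size at least j is d_j − d_{j−1} where d_j = dim ker(N^j) (with d_0 = 0). Computing the differences gives [2, 2, 1].
The number of blocks of size exactly k is (#blocks of size ≥ k) − (#blocks of size ≥ k + 1), so the partition is: 1 block(s) of size 2, 1 block(s) of size 3.
In nonincreasing order the block sizes are [3, 2].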